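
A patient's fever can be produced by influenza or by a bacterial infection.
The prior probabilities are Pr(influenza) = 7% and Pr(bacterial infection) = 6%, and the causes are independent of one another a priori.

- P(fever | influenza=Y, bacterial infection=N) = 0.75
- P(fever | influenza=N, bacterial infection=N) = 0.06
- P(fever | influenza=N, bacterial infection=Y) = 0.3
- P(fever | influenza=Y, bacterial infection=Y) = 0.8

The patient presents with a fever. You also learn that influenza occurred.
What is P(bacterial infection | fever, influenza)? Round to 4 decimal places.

P(fever | influenza) = 0.75*0.94 + 0.8*0.06 = 0.705000 + 0.048000 = 0.753000
Of this, 0.048000 comes from 0.8*0.06 (the bacterial infection=true cases).
P(bacterial infection | fever, influenza) = 0.048000 / 0.753000 ≈ 0.0637

P(bacterial infection | fever, influenza) ≈ 0.0637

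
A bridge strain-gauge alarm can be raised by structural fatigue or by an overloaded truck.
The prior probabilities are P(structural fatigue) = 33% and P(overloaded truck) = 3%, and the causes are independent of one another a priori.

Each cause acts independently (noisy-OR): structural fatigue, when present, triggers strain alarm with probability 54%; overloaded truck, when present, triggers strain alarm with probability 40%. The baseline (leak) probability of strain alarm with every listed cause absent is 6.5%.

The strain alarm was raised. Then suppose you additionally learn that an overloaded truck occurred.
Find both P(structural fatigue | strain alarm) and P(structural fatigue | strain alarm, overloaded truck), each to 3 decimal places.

P(structural fatigue | strain alarm) ≈ 0.788; P(structural fatigue | strain alarm, overloaded truck) ≈ 0.454

Under noisy-OR, P(strain alarm | causes) = 1 − (1−0.065)·∏(1−qᵢ) over the active causes.
P(strain alarm) = 0.065×0.67×0.97 + 0.439×0.67×0.03 + 0.5699×0.33×0.97 + 0.74194×0.33×0.03 = 0.042244 + 0.008824 + 0.182425 + 0.007345 = 0.240838
The structural fatigue-present share is 0.182425 + 0.007345 = 0.189770.
P(structural fatigue | strain alarm) = 0.189770 / 0.240838 ≈ 0.788

Now condition on the additional information:
For the numerator, keep only structural fatigue=true terms: 0.74194*0.33 = 0.244840
Normalizer over all consistent configurations: 0.439*0.67 + 0.74194*0.33 = 0.538970
Posterior = 0.244840 / 0.538970 ≈ 0.454
This is intercausal reasoning (explaining away): once overloaded truck accounts for the strain alarm, structural fatigue becomes less likely.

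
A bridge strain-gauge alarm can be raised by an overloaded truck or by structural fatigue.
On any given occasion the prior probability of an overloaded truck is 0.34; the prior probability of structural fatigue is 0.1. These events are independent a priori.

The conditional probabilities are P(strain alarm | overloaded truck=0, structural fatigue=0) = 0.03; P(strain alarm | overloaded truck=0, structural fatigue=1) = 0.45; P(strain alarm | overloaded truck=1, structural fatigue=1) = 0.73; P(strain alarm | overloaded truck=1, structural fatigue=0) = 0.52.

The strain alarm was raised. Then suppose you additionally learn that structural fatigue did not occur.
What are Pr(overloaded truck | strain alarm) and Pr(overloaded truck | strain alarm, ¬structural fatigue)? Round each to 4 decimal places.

P(strain alarm) = 0.03×0.66×0.9 + 0.45×0.66×0.1 + 0.52×0.34×0.9 + 0.73×0.34×0.1 = 0.017820 + 0.029700 + 0.159120 + 0.024820 = 0.231460
Restricting to configurations with overloaded truck present: 0.159120 + 0.024820 = 0.183940.
P(overloaded truck | strain alarm) = 0.183940 / 0.231460 ≈ 0.7947

Now also conditioning on structural fatigue≠true:
P(strain alarm | ¬structural fatigue) = 0.03·0.66 + 0.52·0.34 = 0.019800 + 0.176800 = 0.196600
Restricting to configurations with overloaded truck present: 0.52·0.34 = 0.176800.
Hence the posterior is 0.176800/0.196600 ≈ 0.8993.

Pr(overloaded truck | strain alarm) ≈ 0.7947; Pr(overloaded truck | strain alarm, ¬structural fatigue) ≈ 0.8993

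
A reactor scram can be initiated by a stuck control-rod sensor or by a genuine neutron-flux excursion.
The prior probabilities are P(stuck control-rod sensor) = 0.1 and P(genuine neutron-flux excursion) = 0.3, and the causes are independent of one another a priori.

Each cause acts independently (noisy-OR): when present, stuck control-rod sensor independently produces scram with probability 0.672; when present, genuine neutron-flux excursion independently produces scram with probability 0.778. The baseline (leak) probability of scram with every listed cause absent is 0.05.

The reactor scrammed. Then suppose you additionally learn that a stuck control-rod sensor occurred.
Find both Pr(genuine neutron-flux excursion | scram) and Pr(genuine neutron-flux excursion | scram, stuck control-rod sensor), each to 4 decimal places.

Under noisy-OR, P(scram | causes) = 1 − (1−0.05)·∏(1−qᵢ) over the active causes.
Weight on genuine neutron-flux excursion=true, given the evidence: 0.213057 + 0.027925 = 0.240982
The normalizing constant is 0.05·0.9·0.7 + 0.7891·0.9·0.3 + 0.6884·0.1·0.7 + 0.930825·0.1·0.3 = 0.320670
P(genuine neutron-flux excursion | scram) = 0.240982/0.320670 ≈ 0.7515

Now condition on the additional information:
For the numerator, keep only genuine neutron-flux excursion=true terms: 0.930825*0.3 = 0.279247
Denominator P(scram | stuck control-rod sensor): 0.6884*0.7 + 0.930825*0.3 = 0.761127
P(genuine neutron-flux excursion | scram, stuck control-rod sensor) = 0.279247/0.761127 ≈ 0.3669
Conditioning on stuck control-rod sensor lowers the posterior on genuine neutron-flux excursion: the classic explaining-away effect in a common-effect structure.

Pr(genuine neutron-flux excursion | scram) ≈ 0.7515; Pr(genuine neutron-flux excursion | scram, stuck control-rod sensor) ≈ 0.3669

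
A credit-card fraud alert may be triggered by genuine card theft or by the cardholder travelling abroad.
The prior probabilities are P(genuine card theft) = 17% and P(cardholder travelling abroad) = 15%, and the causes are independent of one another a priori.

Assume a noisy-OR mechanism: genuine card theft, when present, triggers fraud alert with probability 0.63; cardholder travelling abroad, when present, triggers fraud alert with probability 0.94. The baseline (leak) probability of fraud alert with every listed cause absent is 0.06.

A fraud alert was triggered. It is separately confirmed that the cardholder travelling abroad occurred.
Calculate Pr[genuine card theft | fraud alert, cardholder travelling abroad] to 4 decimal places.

Pr[genuine card theft | fraud alert, cardholder travelling abroad] ≈ 0.1753

Under noisy-OR, P(fraud alert | causes) = 1 − (1−0.06)·∏(1−qᵢ) over the active causes.
Numerator (weight on configurations with genuine card theft): 0.979132·0.17 = 0.166452
Denominator P(fraud alert | cardholder travelling abroad): 0.9436·0.83 + 0.979132·0.17 = 0.949640
P(genuine card theft | fraud alert, cardholder travelling abroad) = 0.166452/0.949640 ≈ 0.1753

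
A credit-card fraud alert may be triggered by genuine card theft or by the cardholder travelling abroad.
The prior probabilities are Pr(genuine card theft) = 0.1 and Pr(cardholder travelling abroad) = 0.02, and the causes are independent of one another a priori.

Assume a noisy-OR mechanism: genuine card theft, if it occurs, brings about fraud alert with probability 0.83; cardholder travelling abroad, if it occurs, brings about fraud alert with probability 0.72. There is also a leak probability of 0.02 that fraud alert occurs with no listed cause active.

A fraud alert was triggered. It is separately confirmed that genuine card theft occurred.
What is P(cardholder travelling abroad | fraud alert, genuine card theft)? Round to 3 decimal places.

P(cardholder travelling abroad | fraud alert, genuine card theft) ≈ 0.023

Under noisy-OR, P(fraud alert | causes) = 1 − (1−0.02)·∏(1−qᵢ) over the active causes.
Weight on cardholder travelling abroad=true, given the evidence: 0.953352*0.02 = 0.019067
Denominator P(fraud alert | genuine card theft): 0.8334*0.98 + 0.953352*0.02 = 0.835799
Posterior = 0.019067 / 0.835799 ≈ 0.023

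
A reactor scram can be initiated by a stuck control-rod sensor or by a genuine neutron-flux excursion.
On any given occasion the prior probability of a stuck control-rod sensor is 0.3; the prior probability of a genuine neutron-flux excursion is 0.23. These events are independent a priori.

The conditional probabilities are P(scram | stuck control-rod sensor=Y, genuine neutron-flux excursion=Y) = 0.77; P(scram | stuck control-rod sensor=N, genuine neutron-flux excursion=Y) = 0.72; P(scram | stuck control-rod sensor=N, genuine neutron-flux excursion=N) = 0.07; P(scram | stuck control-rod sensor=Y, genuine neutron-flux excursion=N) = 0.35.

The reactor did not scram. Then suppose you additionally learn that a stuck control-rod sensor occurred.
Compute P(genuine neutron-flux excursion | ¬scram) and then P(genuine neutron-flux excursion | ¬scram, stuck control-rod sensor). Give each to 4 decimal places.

Sum P(¬scram|·) weighted by the priors over the 4 (stuck control-rod sensor, genuine neutron-flux excursion) configurations:
  P(¬scram) = 0.93×0.7×0.77 + 0.28×0.7×0.23 + 0.65×0.3×0.77 + 0.23×0.3×0.23
        = 0.501270 + 0.045080 + 0.150150 + 0.015870 = 0.712370
Keeping only the genuine neutron-flux excursion-present terms gives 0.060950, so
  P(genuine neutron-flux excursion | ¬scram) = 0.060950 / 0.712370 ≈ 0.0856

Now condition on the additional information:
P(¬scram | stuck control-rod sensor) = 0.65·0.77 + 0.23·0.23 = 0.500500 + 0.052900 = 0.553400
Of this, 0.052900 comes from 0.23·0.23 (the genuine neutron-flux excursion=true cases).
Hence the posterior is 0.052900/0.553400 ≈ 0.0956.

P(genuine neutron-flux excursion | ¬scram) ≈ 0.0856; P(genuine neutron-flux excursion | ¬scram, stuck control-rod sensor) ≈ 0.0956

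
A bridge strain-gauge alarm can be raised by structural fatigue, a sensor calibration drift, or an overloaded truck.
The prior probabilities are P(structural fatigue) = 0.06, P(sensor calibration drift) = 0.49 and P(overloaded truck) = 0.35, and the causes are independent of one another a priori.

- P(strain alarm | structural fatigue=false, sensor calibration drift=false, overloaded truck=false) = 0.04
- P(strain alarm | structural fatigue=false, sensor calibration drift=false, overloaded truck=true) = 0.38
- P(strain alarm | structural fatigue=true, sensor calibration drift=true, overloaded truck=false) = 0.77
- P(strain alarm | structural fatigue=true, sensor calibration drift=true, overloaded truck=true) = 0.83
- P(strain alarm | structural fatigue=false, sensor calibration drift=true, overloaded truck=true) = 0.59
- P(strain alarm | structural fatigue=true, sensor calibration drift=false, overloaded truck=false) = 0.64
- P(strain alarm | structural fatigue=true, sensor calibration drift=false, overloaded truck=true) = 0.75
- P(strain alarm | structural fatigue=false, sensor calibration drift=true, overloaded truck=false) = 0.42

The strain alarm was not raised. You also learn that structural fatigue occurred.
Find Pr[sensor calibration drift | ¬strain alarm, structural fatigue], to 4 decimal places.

Pr[sensor calibration drift | ¬strain alarm, structural fatigue] ≈ 0.3845

For the numerator, keep only sensor calibration drift=true terms: 0.073255 + 0.029155 = 0.102410
Denominator P(¬strain alarm | structural fatigue): 0.36·0.51·0.65 + 0.25·0.51·0.35 + 0.23·0.49·0.65 + 0.17·0.49·0.35 = 0.266375
Posterior = 0.102410 / 0.266375 ≈ 0.3845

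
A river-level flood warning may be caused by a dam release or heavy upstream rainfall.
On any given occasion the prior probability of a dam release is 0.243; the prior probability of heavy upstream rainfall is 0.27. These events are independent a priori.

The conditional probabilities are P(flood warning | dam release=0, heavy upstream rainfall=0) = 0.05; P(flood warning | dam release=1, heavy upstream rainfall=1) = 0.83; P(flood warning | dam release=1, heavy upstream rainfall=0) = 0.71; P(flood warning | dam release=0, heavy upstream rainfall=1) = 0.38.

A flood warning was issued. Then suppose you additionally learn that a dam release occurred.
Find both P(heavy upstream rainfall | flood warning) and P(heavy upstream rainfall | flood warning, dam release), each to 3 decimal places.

Sum P(flood warning|·) weighted by the priors over the 4 (dam release, heavy upstream rainfall) configurations:
  P(flood warning) = 0.05×0.757×0.73 + 0.38×0.757×0.27 + 0.71×0.243×0.73 + 0.83×0.243×0.27
        = 0.027631 + 0.077668 + 0.125947 + 0.054456 = 0.285702
Keeping only the heavy upstream rainfall-present terms gives 0.132124, so
  P(heavy upstream rainfall | flood warning) = 0.132124 / 0.285702 ≈ 0.462

Now condition on the additional information:
Weight on heavy upstream rainfall=true, given the evidence: 0.83·0.27 = 0.224100
Normalizer over all consistent configurations: 0.71·0.73 + 0.83·0.27 = 0.742400
P(heavy upstream rainfall | flood warning, dam release) = 0.224100/0.742400 ≈ 0.302

P(heavy upstream rainfall | flood warning) ≈ 0.462; P(heavy upstream rainfall | flood warning, dam release) ≈ 0.302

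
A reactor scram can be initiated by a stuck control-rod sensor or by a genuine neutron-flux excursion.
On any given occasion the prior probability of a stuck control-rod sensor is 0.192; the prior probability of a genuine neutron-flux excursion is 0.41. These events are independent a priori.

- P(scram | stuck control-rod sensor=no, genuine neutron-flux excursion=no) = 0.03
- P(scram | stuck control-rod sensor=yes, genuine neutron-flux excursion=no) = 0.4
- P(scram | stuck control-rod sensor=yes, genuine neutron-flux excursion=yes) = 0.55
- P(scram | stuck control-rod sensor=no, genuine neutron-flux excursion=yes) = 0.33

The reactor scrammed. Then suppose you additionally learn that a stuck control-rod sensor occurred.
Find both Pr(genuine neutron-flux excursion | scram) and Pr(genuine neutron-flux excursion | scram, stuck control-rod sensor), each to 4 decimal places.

Pr(genuine neutron-flux excursion | scram) ≈ 0.7191; Pr(genuine neutron-flux excursion | scram, stuck control-rod sensor) ≈ 0.4886

P(scram) = 0.03·0.808·0.59 + 0.33·0.808·0.41 + 0.4·0.192·0.59 + 0.55·0.192·0.41 = 0.014302 + 0.109322 + 0.045312 + 0.043296 = 0.212232
Of this, 0.152618 comes from 0.109322 + 0.043296 (the genuine neutron-flux excursion=true cases).
P(genuine neutron-flux excursion | scram) = 0.152618 / 0.212232 ≈ 0.7191

With the extra evidence:
Weight on genuine neutron-flux excursion=true, given the evidence: 0.55*0.41 = 0.225500
Normalizer over all consistent configurations: 0.4*0.59 + 0.55*0.41 = 0.461500
P(genuine neutron-flux excursion | scram, stuck control-rod sensor) = 0.225500/0.461500 ≈ 0.4886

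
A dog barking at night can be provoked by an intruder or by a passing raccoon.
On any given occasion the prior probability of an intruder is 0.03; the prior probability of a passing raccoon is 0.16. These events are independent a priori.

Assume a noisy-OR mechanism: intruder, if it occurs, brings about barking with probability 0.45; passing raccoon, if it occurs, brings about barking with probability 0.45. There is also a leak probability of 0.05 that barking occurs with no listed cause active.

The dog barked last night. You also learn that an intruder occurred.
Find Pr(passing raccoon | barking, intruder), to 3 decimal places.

Pr(passing raccoon | barking, intruder) ≈ 0.221

Under noisy-OR, P(barking | causes) = 1 − (1−0.05)·∏(1−qᵢ) over the active causes.
P(barking | intruder) = 0.4775×0.84 + 0.712625×0.16 = 0.401100 + 0.114020 = 0.515120
Of this, 0.114020 comes from 0.712625×0.16 (the passing raccoon=true cases).
Hence the posterior is 0.114020/0.515120 ≈ 0.221.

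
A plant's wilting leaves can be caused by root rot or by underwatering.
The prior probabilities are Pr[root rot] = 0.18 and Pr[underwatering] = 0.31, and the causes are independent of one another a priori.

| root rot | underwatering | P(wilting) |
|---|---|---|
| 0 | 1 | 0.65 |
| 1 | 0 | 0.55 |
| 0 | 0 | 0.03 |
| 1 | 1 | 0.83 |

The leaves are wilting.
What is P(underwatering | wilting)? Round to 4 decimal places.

P(underwatering | wilting) ≈ 0.7127

Enumerate the 4 (root rot, underwatering) configurations and weight by the priors:
  P(wilting) = 0.03*0.82*0.69 + 0.65*0.82*0.31 + 0.55*0.18*0.69 + 0.83*0.18*0.31
        = 0.016974 + 0.165230 + 0.068310 + 0.046314 = 0.296828
Keeping only the underwatering-present terms gives 0.211544, so
  P(underwatering | wilting) = 0.211544 / 0.296828 ≈ 0.7127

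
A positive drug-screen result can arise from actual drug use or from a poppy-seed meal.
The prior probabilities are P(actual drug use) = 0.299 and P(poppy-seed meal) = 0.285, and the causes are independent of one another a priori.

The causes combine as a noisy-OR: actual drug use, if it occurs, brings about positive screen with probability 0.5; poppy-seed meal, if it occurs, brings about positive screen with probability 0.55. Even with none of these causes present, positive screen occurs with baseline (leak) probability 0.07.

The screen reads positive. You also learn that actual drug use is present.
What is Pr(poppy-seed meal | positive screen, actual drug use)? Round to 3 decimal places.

Under noisy-OR, P(positive screen | causes) = 1 − (1−0.07)·∏(1−qᵢ) over the active causes.
P(positive screen | actual drug use) = 0.535·0.715 + 0.79075·0.285 = 0.382525 + 0.225364 = 0.607889
Of this, 0.225364 comes from 0.79075·0.285 (the poppy-seed meal=true cases).
Hence the posterior is 0.225364/0.607889 ≈ 0.371.

Pr(poppy-seed meal | positive screen, actual drug use) ≈ 0.371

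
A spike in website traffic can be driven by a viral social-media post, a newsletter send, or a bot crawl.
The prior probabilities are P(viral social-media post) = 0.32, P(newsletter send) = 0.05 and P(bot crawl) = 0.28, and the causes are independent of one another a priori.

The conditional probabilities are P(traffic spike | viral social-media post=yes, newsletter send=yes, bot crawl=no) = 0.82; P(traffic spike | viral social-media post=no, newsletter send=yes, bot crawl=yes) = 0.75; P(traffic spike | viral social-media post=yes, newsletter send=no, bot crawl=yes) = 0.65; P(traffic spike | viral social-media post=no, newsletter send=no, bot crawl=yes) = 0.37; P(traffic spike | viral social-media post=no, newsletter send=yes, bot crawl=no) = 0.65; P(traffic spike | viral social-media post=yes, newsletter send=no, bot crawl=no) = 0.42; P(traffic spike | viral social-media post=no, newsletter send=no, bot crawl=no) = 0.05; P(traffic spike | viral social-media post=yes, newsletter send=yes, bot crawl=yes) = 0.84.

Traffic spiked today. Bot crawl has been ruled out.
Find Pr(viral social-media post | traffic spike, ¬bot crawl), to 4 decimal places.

Pr(viral social-media post | traffic spike, ¬bot crawl) ≈ 0.7213

By total probability over the 4 (viral social-media post, newsletter send) configurations:
  P(traffic spike | ¬bot crawl) = 0.05·0.68·0.95 + 0.65·0.68·0.05 + 0.42·0.32·0.95 + 0.82·0.32·0.05
        = 0.032300 + 0.022100 + 0.127680 + 0.013120 = 0.195200
The terms with viral social-media post present sum to 0.140800, so
  P(viral social-media post | traffic spike, ¬bot crawl) = 0.140800 / 0.195200 ≈ 0.7213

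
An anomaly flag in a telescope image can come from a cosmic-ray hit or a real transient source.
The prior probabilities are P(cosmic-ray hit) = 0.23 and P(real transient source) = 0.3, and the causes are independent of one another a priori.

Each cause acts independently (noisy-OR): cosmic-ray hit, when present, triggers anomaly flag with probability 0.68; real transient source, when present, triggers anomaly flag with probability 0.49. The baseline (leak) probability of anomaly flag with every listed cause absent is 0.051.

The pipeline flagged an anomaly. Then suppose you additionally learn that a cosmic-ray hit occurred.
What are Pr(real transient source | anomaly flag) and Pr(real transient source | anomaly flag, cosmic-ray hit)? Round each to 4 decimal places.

Under noisy-OR, P(anomaly flag | causes) = 1 − (1−0.051)·∏(1−qᵢ) over the active causes.
Enumerate the 4 (cosmic-ray hit, real transient source) configurations and weight by the priors:
  P(anomaly flag) = 0.051*0.77*0.7 + 0.51601*0.77*0.3 + 0.69632*0.23*0.7 + 0.845123*0.23*0.3
        = 0.027489 + 0.119198 + 0.112108 + 0.058313 = 0.317108
Keeping only the real transient source-present terms gives 0.177511, so
  P(real transient source | anomaly flag) = 0.177511 / 0.317108 ≈ 0.5598

Now also conditioning on cosmic-ray hit=true:
Sum P(anomaly flag|·) weighted by the priors over both values of real transient source:
  P(anomaly flag | cosmic-ray hit) = 0.69632·0.7 + 0.845123·0.3
        = 0.487424 + 0.253537 = 0.740961
Configurations with real transient source contribute 0.253537, so
  P(real transient source | anomaly flag, cosmic-ray hit) = 0.253537 / 0.740961 ≈ 0.3422

Pr(real transient source | anomaly flag) ≈ 0.5598; Pr(real transient source | anomaly flag, cosmic-ray hit) ≈ 0.3422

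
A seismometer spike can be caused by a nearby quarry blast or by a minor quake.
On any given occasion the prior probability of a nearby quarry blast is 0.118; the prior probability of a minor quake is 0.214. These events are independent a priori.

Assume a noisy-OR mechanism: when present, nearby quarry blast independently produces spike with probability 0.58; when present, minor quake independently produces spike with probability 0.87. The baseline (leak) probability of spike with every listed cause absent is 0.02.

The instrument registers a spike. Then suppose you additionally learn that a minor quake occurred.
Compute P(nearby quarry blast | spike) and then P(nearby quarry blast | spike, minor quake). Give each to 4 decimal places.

Under noisy-OR, P(spike | causes) = 1 − (1−0.02)·∏(1−qᵢ) over the active causes.
Numerator (weight on configurations with nearby quarry blast): 0.054573 + 0.023901 = 0.078474
Denominator P(spike): 0.02·0.882·0.786 + 0.8726·0.882·0.214 + 0.5884·0.118·0.786 + 0.946492·0.118·0.214 = 0.257041
Posterior = 0.078474 / 0.257041 ≈ 0.3053

With the extra evidence:
Sum P(spike|·) weighted by the priors over both values of nearby quarry blast:
  P(spike | minor quake) = 0.8726*0.882 + 0.946492*0.118
        = 0.769633 + 0.111686 = 0.881319
Keeping only the nearby quarry blast-present terms gives 0.111686, so
  P(nearby quarry blast | spike, minor quake) = 0.111686 / 0.881319 ≈ 0.1267
This is intercausal reasoning (explaining away): once minor quake accounts for the spike, nearby quarry blast becomes less likely.

P(nearby quarry blast | spike) ≈ 0.3053; P(nearby quarry blast | spike, minor quake) ≈ 0.1267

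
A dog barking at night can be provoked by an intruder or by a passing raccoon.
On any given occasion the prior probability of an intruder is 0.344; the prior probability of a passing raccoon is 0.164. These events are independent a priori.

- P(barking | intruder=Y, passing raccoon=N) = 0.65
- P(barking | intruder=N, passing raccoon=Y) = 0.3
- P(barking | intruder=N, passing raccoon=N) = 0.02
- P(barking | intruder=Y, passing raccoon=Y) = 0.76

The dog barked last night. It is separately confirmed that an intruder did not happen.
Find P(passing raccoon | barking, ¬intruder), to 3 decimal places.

By total probability over both values of passing raccoon:
  P(barking | ¬intruder) = 0.02*0.836 + 0.3*0.164
        = 0.016720 + 0.049200 = 0.065920
The terms with passing raccoon present sum to 0.049200, so
  P(passing raccoon | barking, ¬intruder) = 0.049200 / 0.065920 ≈ 0.746

P(passing raccoon | barking, ¬intruder) ≈ 0.746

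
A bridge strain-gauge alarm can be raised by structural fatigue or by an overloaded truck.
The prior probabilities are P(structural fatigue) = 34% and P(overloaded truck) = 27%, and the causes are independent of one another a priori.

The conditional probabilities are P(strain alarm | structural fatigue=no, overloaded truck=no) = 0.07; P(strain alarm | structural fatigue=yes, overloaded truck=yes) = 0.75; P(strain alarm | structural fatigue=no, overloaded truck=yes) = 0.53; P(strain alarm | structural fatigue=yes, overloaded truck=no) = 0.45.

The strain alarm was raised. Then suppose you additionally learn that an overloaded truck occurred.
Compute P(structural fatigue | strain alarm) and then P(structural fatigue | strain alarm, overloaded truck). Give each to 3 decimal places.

P(strain alarm) = 0.07·0.66·0.73 + 0.53·0.66·0.27 + 0.45·0.34·0.73 + 0.75·0.34·0.27 = 0.033726 + 0.094446 + 0.111690 + 0.068850 = 0.308712
Of this, 0.180540 comes from 0.111690 + 0.068850 (the structural fatigue=true cases).
So P(structural fatigue | strain alarm) = 0.180540/0.308712 ≈ 0.585.

Now also conditioning on overloaded truck=true:
P(strain alarm | overloaded truck) = 0.53*0.66 + 0.75*0.34 = 0.349800 + 0.255000 = 0.604800
Restricting to configurations with structural fatigue present: 0.75*0.34 = 0.255000.
Hence the posterior is 0.255000/0.604800 ≈ 0.422.
— overloaded truck explains away the evidence for structural fatigue.

P(structural fatigue | strain alarm) ≈ 0.585; P(structural fatigue | strain alarm, overloaded truck) ≈ 0.422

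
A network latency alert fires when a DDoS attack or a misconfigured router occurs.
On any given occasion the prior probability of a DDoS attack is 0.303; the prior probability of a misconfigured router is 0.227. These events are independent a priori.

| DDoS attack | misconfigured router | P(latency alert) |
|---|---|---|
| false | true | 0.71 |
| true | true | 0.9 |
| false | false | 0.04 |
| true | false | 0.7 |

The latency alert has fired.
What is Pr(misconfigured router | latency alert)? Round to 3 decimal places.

Weight on misconfigured router=true, given the evidence: 0.112335 + 0.061903 = 0.174238
Denominator P(latency alert): 0.04·0.697·0.773 + 0.71·0.697·0.227 + 0.7·0.303·0.773 + 0.9·0.303·0.227 = 0.359742
Posterior = 0.174238 / 0.359742 ≈ 0.484

Pr(misconfigured router | latency alert) ≈ 0.484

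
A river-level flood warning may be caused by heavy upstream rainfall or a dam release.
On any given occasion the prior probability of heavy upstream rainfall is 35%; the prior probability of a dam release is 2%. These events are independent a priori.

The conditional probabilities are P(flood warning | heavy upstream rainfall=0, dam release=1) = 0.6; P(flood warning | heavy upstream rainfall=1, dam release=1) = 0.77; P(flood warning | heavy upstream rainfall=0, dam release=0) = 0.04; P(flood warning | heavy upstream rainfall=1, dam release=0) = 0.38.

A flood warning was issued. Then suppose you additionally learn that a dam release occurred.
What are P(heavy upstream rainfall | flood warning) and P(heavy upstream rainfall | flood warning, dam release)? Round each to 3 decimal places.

P(heavy upstream rainfall | flood warning) ≈ 0.803; P(heavy upstream rainfall | flood warning, dam release) ≈ 0.409

P(flood warning) = 0.04*0.65*0.98 + 0.6*0.65*0.02 + 0.38*0.35*0.98 + 0.77*0.35*0.02 = 0.025480 + 0.007800 + 0.130340 + 0.005390 = 0.169010
The heavy upstream rainfall-present share is 0.130340 + 0.005390 = 0.135730.
So P(heavy upstream rainfall | flood warning) = 0.135730/0.169010 ≈ 0.803.

Now condition on the additional information:
P(flood warning | dam release) = 0.6*0.65 + 0.77*0.35 = 0.390000 + 0.269500 = 0.659500
Restricting to configurations with heavy upstream rainfall present: 0.77*0.35 = 0.269500.
P(heavy upstream rainfall | flood warning, dam release) = 0.269500 / 0.659500 ≈ 0.409
— dam release explains away the evidence for heavy upstream rainfall.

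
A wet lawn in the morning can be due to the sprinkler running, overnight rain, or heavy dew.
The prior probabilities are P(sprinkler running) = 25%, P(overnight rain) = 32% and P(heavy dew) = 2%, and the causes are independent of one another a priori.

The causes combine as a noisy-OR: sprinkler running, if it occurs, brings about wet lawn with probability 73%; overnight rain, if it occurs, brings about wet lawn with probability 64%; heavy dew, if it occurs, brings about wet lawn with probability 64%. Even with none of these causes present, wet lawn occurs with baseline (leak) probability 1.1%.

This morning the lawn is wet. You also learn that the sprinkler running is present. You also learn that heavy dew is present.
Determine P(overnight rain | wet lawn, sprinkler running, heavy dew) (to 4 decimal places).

P(overnight rain | wet lawn, sprinkler running, heavy dew) ≈ 0.3345

Under noisy-OR, P(wet lawn | causes) = 1 − (1−0.011)·∏(1−qᵢ) over the active causes.
Sum P(wet lawn|·) weighted by the priors over both values of overnight rain:
  P(wet lawn | sprinkler running, heavy dew) = 0.903869×0.68 + 0.965393×0.32
        = 0.614631 + 0.308926 = 0.923557
The terms with overnight rain present sum to 0.308926, so
  P(overnight rain | wet lawn, sprinkler running, heavy dew) = 0.308926 / 0.923557 ≈ 0.3345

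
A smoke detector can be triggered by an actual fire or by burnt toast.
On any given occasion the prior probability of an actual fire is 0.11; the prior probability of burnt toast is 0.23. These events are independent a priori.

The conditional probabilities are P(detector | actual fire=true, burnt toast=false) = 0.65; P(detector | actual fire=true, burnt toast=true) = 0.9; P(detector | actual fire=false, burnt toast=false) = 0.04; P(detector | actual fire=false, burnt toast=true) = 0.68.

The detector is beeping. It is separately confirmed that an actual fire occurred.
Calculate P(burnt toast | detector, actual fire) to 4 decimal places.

By total probability over both values of burnt toast:
  P(detector | actual fire) = 0.65·0.77 + 0.9·0.23
        = 0.500500 + 0.207000 = 0.707500
Configurations with burnt toast contribute 0.207000, so
  P(burnt toast | detector, actual fire) = 0.207000 / 0.707500 ≈ 0.2926

P(burnt toast | detector, actual fire) ≈ 0.2926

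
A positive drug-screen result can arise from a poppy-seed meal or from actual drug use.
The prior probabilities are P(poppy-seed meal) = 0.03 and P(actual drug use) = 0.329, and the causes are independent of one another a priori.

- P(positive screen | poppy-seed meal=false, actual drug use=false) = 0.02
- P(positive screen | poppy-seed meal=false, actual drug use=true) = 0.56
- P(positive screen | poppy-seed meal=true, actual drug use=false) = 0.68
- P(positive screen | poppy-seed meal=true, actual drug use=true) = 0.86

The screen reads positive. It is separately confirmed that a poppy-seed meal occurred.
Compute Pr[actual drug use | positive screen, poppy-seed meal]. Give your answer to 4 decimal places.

Sum P(positive screen|·) weighted by the priors over both values of actual drug use:
  P(positive screen | poppy-seed meal) = 0.68·0.671 + 0.86·0.329
        = 0.456280 + 0.282940 = 0.739220
Keeping only the actual drug use-present terms gives 0.282940, so
  P(actual drug use | positive screen, poppy-seed meal) = 0.282940 / 0.739220 ≈ 0.3828

Pr[actual drug use | positive screen, poppy-seed meal] ≈ 0.3828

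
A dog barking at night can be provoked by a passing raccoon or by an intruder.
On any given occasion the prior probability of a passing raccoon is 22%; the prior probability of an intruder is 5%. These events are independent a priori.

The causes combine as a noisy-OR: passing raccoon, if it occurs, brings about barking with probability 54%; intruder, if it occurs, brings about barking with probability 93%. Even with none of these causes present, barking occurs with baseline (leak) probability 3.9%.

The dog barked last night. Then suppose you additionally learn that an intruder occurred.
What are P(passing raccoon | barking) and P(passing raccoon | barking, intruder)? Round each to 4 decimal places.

Under noisy-OR, P(barking | causes) = 1 − (1−0.039)·∏(1−qᵢ) over the active causes.
P(barking) = 0.039*0.78*0.95 + 0.93273*0.78*0.05 + 0.55794*0.22*0.95 + 0.969056*0.22*0.05 = 0.028899 + 0.036376 + 0.116609 + 0.010660 = 0.192544
The passing raccoon-present share is 0.116609 + 0.010660 = 0.127269.
P(passing raccoon | barking) = 0.127269 / 0.192544 ≈ 0.6610

Now also conditioning on intruder=true:
P(barking | intruder) = 0.93273×0.78 + 0.969056×0.22 = 0.727529 + 0.213192 = 0.940721
Restricting to configurations with passing raccoon present: 0.969056×0.22 = 0.213192.
So P(passing raccoon | barking, intruder) = 0.213192/0.940721 ≈ 0.2266.
The drop from 0.6610 to 0.2266 is the explaining-away (discounting) effect.

P(passing raccoon | barking) ≈ 0.6610; P(passing raccoon | barking, intruder) ≈ 0.2266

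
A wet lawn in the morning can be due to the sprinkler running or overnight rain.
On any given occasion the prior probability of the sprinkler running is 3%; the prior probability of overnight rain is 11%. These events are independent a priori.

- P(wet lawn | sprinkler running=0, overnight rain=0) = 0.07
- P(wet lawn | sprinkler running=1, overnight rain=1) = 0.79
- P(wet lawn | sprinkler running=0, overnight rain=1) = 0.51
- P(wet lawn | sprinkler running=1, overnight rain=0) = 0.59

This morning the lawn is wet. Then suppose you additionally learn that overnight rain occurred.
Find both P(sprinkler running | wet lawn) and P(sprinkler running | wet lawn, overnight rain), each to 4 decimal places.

P(sprinkler running | wet lawn) ≈ 0.1378; P(sprinkler running | wet lawn, overnight rain) ≈ 0.0457

For the numerator, keep only sprinkler running=true terms: 0.015753 + 0.002607 = 0.018360
Denominator P(wet lawn): 0.07·0.97·0.89 + 0.51·0.97·0.11 + 0.59·0.03·0.89 + 0.79·0.03·0.11 = 0.133208
Posterior = 0.018360 / 0.133208 ≈ 0.1378

Now condition on the additional information:
For the numerator, keep only sprinkler running=true terms: 0.79*0.03 = 0.023700
Denominator P(wet lawn | overnight rain): 0.51*0.97 + 0.79*0.03 = 0.518400
Posterior = 0.023700 / 0.518400 ≈ 0.0457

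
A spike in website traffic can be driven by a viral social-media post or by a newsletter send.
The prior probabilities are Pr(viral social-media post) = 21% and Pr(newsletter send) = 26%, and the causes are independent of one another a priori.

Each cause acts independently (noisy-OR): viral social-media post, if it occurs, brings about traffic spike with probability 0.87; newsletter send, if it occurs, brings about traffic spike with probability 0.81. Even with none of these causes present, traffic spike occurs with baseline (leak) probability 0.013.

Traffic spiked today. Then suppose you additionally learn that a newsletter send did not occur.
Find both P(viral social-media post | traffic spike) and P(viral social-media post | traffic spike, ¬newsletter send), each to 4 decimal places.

Under noisy-OR, P(traffic spike | causes) = 1 − (1−0.013)·∏(1−qᵢ) over the active causes.
P(traffic spike) = 0.013·0.79·0.74 + 0.81247·0.79·0.26 + 0.87169·0.21·0.74 + 0.975621·0.21·0.26 = 0.007600 + 0.166881 + 0.135461 + 0.053269 = 0.363211
The viral social-media post-present share is 0.135461 + 0.053269 = 0.188730.
So P(viral social-media post | traffic spike) = 0.188730/0.363211 ≈ 0.5196.

Now also conditioning on newsletter send≠true:
P(traffic spike | ¬newsletter send) = 0.013×0.79 + 0.87169×0.21 = 0.010270 + 0.183055 = 0.193325
The viral social-media post-present share is 0.87169×0.21 = 0.183055.
So P(viral social-media post | traffic spike, ¬newsletter send) = 0.183055/0.193325 ≈ 0.9469.
Ruling out newsletter send raises the posterior on viral social-media post — the flip side of explaining away.

P(viral social-media post | traffic spike) ≈ 0.5196; P(viral social-media post | traffic spike, ¬newsletter send) ≈ 0.9469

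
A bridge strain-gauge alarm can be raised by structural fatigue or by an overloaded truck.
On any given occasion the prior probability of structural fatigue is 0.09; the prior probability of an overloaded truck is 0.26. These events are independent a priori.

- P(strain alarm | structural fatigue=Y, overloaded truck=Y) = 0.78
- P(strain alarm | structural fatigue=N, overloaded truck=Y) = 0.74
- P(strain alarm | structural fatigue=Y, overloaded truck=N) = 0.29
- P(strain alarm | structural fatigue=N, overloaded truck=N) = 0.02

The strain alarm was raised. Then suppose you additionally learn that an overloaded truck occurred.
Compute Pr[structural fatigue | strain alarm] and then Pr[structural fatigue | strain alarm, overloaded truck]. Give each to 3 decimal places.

Pr[structural fatigue | strain alarm] ≈ 0.166; Pr[structural fatigue | strain alarm, overloaded truck] ≈ 0.094

P(strain alarm) = 0.02*0.91*0.74 + 0.74*0.91*0.26 + 0.29*0.09*0.74 + 0.78*0.09*0.26 = 0.013468 + 0.175084 + 0.019314 + 0.018252 = 0.226118
The structural fatigue-present share is 0.019314 + 0.018252 = 0.037566.
So P(structural fatigue | strain alarm) = 0.037566/0.226118 ≈ 0.166.

Now condition on the additional information:
Numerator (weight on configurations with structural fatigue): 0.78×0.09 = 0.070200
Denominator P(strain alarm | overloaded truck): 0.74×0.91 + 0.78×0.09 = 0.743600
P(structural fatigue | strain alarm, overloaded truck) = 0.070200/0.743600 ≈ 0.094
Conditioning on overloaded truck lowers the posterior on structural fatigue: the classic explaining-away effect in a common-effect structure.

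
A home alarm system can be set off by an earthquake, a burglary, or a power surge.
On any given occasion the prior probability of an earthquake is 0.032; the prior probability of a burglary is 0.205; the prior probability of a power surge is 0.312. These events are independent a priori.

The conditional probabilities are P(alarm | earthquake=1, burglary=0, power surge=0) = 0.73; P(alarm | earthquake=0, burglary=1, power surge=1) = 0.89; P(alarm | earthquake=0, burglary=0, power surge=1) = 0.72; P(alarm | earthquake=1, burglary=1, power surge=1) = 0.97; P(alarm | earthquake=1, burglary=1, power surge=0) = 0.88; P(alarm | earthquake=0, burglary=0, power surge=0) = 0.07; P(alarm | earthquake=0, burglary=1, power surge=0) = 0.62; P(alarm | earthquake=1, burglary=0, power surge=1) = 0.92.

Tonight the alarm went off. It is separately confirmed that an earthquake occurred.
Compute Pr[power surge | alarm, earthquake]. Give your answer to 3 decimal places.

Pr[power surge | alarm, earthquake] ≈ 0.357

For the numerator, keep only power surge=true terms: 0.228197 + 0.062041 = 0.290238
Denominator P(alarm | earthquake): 0.73*0.795*0.688 + 0.92*0.795*0.312 + 0.88*0.205*0.688 + 0.97*0.205*0.312 = 0.813634
Posterior = 0.290238 / 0.813634 ≈ 0.357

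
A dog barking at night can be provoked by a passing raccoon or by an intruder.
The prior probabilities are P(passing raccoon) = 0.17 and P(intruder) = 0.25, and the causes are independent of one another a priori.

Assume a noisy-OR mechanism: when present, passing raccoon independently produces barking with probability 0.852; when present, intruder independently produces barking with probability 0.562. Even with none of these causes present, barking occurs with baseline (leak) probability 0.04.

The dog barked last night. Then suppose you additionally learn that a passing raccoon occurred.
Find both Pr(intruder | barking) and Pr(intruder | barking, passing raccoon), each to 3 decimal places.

Under noisy-OR, P(barking | causes) = 1 − (1−0.04)·∏(1−qᵢ) over the active causes.
By total probability over the 4 (passing raccoon, intruder) configurations:
  P(barking) = 0.04×0.83×0.75 + 0.57952×0.83×0.25 + 0.85792×0.17×0.75 + 0.937769×0.17×0.25
        = 0.024900 + 0.120250 + 0.109385 + 0.039855 = 0.294390
Keeping only the intruder-present terms gives 0.160105, so
  P(intruder | barking) = 0.160105 / 0.294390 ≈ 0.544

Now condition on the additional information:
Numerator (weight on configurations with intruder): 0.937769·0.25 = 0.234442
Denominator P(barking | passing raccoon): 0.85792·0.75 + 0.937769·0.25 = 0.877882
P(intruder | barking, passing raccoon) = 0.234442/0.877882 ≈ 0.267
— passing raccoon explains away the evidence for intruder.

Pr(intruder | barking) ≈ 0.544; Pr(intruder | barking, passing raccoon) ≈ 0.267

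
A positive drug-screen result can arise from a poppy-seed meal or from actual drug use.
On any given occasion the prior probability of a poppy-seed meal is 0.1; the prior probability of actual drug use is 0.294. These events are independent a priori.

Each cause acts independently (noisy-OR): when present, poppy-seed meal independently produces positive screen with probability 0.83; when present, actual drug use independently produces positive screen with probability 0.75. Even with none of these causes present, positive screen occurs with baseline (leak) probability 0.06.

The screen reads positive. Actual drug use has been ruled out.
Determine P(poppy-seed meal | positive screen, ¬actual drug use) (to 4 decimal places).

P(poppy-seed meal | positive screen, ¬actual drug use) ≈ 0.6088

Under noisy-OR, P(positive screen | causes) = 1 − (1−0.06)·∏(1−qᵢ) over the active causes.
Numerator (weight on configurations with poppy-seed meal): 0.8402·0.1 = 0.084020
Denominator P(positive screen | ¬actual drug use): 0.06·0.9 + 0.8402·0.1 = 0.138020
P(poppy-seed meal | positive screen, ¬actual drug use) = 0.084020/0.138020 ≈ 0.6088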